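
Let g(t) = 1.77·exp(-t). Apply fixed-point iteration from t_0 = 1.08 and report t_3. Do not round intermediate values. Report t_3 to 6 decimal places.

t_1 = g(1.080000) = 0.601084
t_2 = g(0.601084) = 0.970344
t_3 = g(0.970344) = 0.670746

0.670746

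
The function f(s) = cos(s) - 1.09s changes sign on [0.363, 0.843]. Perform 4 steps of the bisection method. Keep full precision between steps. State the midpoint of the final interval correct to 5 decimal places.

0.70800

f(0.363000) = 0.539166, f(0.843000) = -0.253644 (opposite signs)
step 1: m = 0.603000, f(m) = 0.166368 > 0 → root in [0.603000, 0.843000]
step 2: m = 0.723000, f(m) = -0.038246 < 0 → root in [0.603000, 0.723000]
step 3: m = 0.663000, f(m) = 0.065479 > 0 → root in [0.663000, 0.723000]
step 4: m = 0.693000, f(m) = 0.013963 > 0 → root in [0.693000, 0.723000]
Midpoint of [0.693000, 0.723000] = 0.708000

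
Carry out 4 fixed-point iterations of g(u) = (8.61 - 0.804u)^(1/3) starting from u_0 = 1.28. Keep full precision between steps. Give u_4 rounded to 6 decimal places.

u_1 = g(1.280000) = 1.964445
u_2 = g(1.964445) = 1.915713
u_3 = g(1.915713) = 1.919265
u_4 = g(1.919265) = 1.919007

1.919007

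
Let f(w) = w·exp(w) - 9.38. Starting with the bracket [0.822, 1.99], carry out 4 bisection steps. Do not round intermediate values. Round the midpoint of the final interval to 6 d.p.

1.734500

f(0.822000) = -7.509913, f(1.990000) = 5.177912 (opposite signs)
step 1: m = 1.406000, f(m) = -3.644076 < 0 → root in [1.406000, 1.990000]
step 2: m = 1.698000, f(m) = -0.103808 < 0 → root in [1.698000, 1.990000]
step 3: m = 1.844000, f(m) = 2.277353 > 0 → root in [1.698000, 1.844000]
step 4: m = 1.771000, f(m) = 1.027684 > 0 → root in [1.698000, 1.771000]
Midpoint of [1.698000, 1.771000] = 1.734500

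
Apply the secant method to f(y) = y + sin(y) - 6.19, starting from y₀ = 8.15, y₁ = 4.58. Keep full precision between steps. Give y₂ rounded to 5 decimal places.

f(y_0) = 2.916506, f(y_1) = -2.601249
y_2 = 4.580000 - (-2.601249)·(4.580000 - 8.150000)/(-2.601249 - (2.916506)) = 6.263014; f(y_2) = 0.052845

6.26301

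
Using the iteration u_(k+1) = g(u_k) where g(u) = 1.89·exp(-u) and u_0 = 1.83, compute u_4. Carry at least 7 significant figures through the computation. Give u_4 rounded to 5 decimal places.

1.18353

u_1 = g(1.830000) = 0.303182
u_2 = g(0.303182) = 1.395699
u_3 = g(1.395699) = 0.468077
u_4 = g(0.468077) = 1.183528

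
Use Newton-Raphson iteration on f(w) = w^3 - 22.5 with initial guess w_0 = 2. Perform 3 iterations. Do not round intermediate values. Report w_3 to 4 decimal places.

f'(w) = 3w^2
w_0 = 2.000000: f = -14.500000, f' = 12.000000 → w_1 = 2.000000 - (-14.500000)/(12.000000) = 3.208333
w_1 = 3.208333: f = 10.524667, f' = 30.880208 → w_2 = 3.208333 - (10.524667)/(30.880208) = 2.867511
w_2 = 2.867511: f = 1.078449, f' = 24.667857 → w_3 = 2.867511 - (1.078449)/(24.667857) = 2.823792

2.8238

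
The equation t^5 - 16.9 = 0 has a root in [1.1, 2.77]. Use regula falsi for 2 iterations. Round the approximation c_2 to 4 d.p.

False-position update: c = (a·f(b) − b·f(a))/(f(b) − f(a)); replace the endpoint whose sign matches f(c).
f(1.100000) = -15.289490, f(2.770000) = 146.179303
step 1: c = 1.258132, f(c) = -13.747670 < 0 → new bracket [1.258132, 2.770000]
step 2: c = 1.388096, f(c) = -11.746560 < 0 → new bracket [1.388096, 2.770000]

1.3881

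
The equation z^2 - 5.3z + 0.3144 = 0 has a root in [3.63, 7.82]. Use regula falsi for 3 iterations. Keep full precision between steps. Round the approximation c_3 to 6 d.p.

False-position update: c = (a·f(b) − b·f(a))/(f(b) − f(a)); replace the endpoint whose sign matches f(c).
f(3.630000) = -5.747700, f(7.820000) = 20.020800
step 1: c = 4.564585, f(c) = -3.042463 < 0 → new bracket [4.564585, 7.820000]
step 2: c = 4.994034, f(c) = -1.213606 < 0 → new bracket [4.994034, 7.820000]
step 3: c = 5.155546, f(c) = -0.430341 < 0 → new bracket [5.155546, 7.820000]

5.155546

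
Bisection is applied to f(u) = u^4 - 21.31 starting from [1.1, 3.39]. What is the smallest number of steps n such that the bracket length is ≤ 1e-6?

22

Initial width b − a = 3.39 − 1.1 = 2.290000.
After n steps the width is (b−a)/2^n; need (b−a)/2^n ≤ 1e-6.
So n ≥ log₂(2.290000/1e-6) = log₂(2290000.0000) ≈ 21.1269.
Hence n = 22.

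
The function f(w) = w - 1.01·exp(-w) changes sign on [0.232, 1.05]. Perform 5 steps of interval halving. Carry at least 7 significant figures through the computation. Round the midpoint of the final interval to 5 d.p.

f(0.232000) = -0.568876, f(1.050000) = 0.696563 (opposite signs)
step 1: m = 0.641000, f(m) = 0.108967 > 0 → root in [0.232000, 0.641000]
step 2: m = 0.436500, f(m) = -0.216257 < 0 → root in [0.436500, 0.641000]
step 3: m = 0.538750, f(m) = -0.050562 < 0 → root in [0.538750, 0.641000]
step 4: m = 0.589875, f(m) = 0.029934 > 0 → root in [0.538750, 0.589875]
step 5: m = 0.564312, f(m) = -0.010126 < 0 → root in [0.564312, 0.589875]
Midpoint of [0.564312, 0.589875] = 0.577094

0.57709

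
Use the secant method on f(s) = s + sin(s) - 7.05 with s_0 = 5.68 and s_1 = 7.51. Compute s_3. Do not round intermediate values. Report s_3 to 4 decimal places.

f(s_0) = -1.937269, f(s_1) = 1.401419
s_2 = 7.510000 - (1.401419)·(7.510000 - 5.680000)/(1.401419 - (-1.937269)) = 6.741855; f(s_2) = 0.134610
s_3 = 6.741855 - (0.134610)·(6.741855 - 7.510000)/(0.134610 - (1.401419)) = 6.660232; f(s_3) = -0.021591

6.6602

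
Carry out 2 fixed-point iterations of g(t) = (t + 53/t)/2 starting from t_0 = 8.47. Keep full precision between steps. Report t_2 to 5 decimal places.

t_1 = g(8.470000) = 7.363689
t_2 = g(7.363689) = 7.280584

7.28058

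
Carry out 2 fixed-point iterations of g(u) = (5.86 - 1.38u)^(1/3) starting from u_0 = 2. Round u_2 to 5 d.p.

1.56701

u_1 = g(2.000000) = 1.458100
u_2 = g(1.458100) = 1.567010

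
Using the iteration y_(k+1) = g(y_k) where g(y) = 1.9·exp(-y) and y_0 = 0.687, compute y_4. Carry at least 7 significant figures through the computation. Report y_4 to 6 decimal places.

y_1 = g(0.687000) = 0.955858
y_2 = g(0.955858) = 0.730516
y_3 = g(0.730516) = 0.915155
y_4 = g(0.915155) = 0.760864

0.760864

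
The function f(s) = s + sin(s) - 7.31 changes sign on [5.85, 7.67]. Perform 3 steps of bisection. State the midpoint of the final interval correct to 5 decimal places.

6.87375

f(5.850000) = -1.879764, f(7.670000) = 1.343123 (opposite signs)
step 1: m = 6.760000, f(m) = -0.091049 < 0 → root in [6.760000, 7.670000]
step 2: m = 7.215000, f(m) = 0.707704 > 0 → root in [6.760000, 7.215000]
step 3: m = 6.987500, f(m) = 0.325012 > 0 → root in [6.760000, 6.987500]
Midpoint of [6.760000, 6.987500] = 6.873750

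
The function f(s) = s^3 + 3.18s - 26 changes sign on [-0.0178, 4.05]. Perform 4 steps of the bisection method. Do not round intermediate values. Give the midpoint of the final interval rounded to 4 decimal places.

2.6517

f(-0.017800) = -26.056610, f(4.050000) = 53.309125 (opposite signs)
step 1: m = 2.016100, f(m) = -11.394043 < 0 → root in [2.016100, 4.050000]
step 2: m = 3.033050, f(m) = 11.547316 > 0 → root in [2.016100, 3.033050]
step 3: m = 2.524575, f(m) = -1.881526 < 0 → root in [2.524575, 3.033050]
step 4: m = 2.778812, f(m) = 4.294055 > 0 → root in [2.524575, 2.778812]
Midpoint of [2.524575, 2.778812] = 2.651694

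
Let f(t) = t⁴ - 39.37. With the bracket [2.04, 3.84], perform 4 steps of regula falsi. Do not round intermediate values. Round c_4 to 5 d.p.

False-position update: c = (a·f(b) − b·f(a))/(f(b) − f(a)); replace the endpoint whose sign matches f(c).
f(2.040000) = -22.051085, f(3.840000) = 178.062719
step 1: c = 2.238347, f(c) = -14.267927 < 0 → new bracket [2.238347, 3.840000]
step 2: c = 2.357165, f(c) = -8.498368 < 0 → new bracket [2.357165, 3.840000]
step 3: c = 2.424712, f(c) = -4.804690 < 0 → new bracket [2.424712, 3.840000]
step 4: c = 2.461897, f(c) = -2.635029 < 0 → new bracket [2.461897, 3.840000]

2.46190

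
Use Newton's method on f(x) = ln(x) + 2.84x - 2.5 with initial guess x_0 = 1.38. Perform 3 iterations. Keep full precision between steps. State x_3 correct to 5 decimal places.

0.91252

f'(x) = 1/x + 2.84
x_0 = 1.380000: f = 1.741283, f' = 3.564638 → x_1 = 1.380000 - (1.741283)/(3.564638) = 0.891512
x_1 = 0.891512: f = -0.082943, f' = 3.961690 → x_2 = 0.891512 - (-0.082943)/(3.961690) = 0.912448
x_2 = 0.912448: f = -0.000272, f' = 3.935953 → x_3 = 0.912448 - (-0.000272)/(3.935953) = 0.912517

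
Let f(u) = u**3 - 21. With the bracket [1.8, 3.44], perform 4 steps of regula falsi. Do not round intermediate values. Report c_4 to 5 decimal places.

2.75647

f(1.800000) = -15.168000, f(3.440000) = 19.707584
step 1: c = 2.513265, f(c) = -5.124967 < 0 → new bracket [2.513265, 3.440000]
step 2: c = 2.704525, f(c) = -1.217868 < 0 → new bracket [2.704525, 3.440000]
step 3: c = 2.747330, f(c) = -0.263640 < 0 → new bracket [2.747330, 3.440000]
step 4: c = 2.756474, f(c) = -0.055900 < 0 → new bracket [2.756474, 3.440000]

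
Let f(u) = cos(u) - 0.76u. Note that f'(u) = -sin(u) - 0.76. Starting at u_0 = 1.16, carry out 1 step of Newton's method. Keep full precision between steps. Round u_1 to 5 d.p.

0.87239

u_0 = 1.160000: f = -0.482260, f' = -1.676803 → u_1 = 1.160000 - (-0.482260)/(-1.676803) = 0.872393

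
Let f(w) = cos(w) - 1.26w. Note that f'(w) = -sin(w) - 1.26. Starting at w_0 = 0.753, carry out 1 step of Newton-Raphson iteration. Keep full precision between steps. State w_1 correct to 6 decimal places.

0.640264

Newton update: w ← w − f(w)/f'(w).
w_0 = 0.753000: f = -0.219139, f' = -1.943831 → w_1 = 0.753000 - (-0.219139)/(-1.943831) = 0.640264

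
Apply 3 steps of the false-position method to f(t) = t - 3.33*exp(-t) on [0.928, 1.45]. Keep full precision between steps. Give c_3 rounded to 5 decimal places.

1.10405

f(0.928000) = -0.388494, f(1.450000) = 0.668881
step 1: c = 1.119790, f(c) = 0.033050 > 0 → new bracket [0.928000, 1.119790]
step 2: c = 1.104753, f(c) = 0.001549 > 0 → new bracket [0.928000, 1.104753]
step 3: c = 1.104051, f(c) = 0.000072 > 0 → new bracket [0.928000, 1.104051]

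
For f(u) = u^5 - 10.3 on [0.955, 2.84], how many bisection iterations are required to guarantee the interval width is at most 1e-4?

Initial width b − a = 2.84 − 0.955 = 1.885000.
After n steps the width is (b−a)/2^n; need (b−a)/2^n ≤ 1e-4.
So n ≥ log₂(1.885000/1e-4) = log₂(18850.0000) ≈ 14.2023.
Hence n = 15.

15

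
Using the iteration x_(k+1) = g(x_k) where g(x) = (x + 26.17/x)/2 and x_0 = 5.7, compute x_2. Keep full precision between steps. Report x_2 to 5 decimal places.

5.11575

x_1 = g(5.700000) = 5.145614
x_2 = g(5.145614) = 5.115749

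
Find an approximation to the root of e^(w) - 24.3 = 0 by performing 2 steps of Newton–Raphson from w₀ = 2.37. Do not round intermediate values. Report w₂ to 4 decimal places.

Newton update: w ← w − f(w)/f'(w).
f'(w) = e^(w)
w_0 = 2.370000: f = -13.602608, f' = 10.697392 → w_1 = 2.370000 - (-13.602608)/(10.697392) = 3.641582
w_1 = 3.641582: f = 13.852132, f' = 38.152132 → w_2 = 3.641582 - (13.852132)/(38.152132) = 3.278505

3.2785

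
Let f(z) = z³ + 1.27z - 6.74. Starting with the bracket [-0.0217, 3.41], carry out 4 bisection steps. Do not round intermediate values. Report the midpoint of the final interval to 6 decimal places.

f(-0.021700) = -6.767569, f(3.410000) = 37.242521 (opposite signs)
step 1: m = 1.694150, f(m) = 0.274025 > 0 → root in [-0.021700, 1.694150]
step 2: m = 0.836225, f(m) = -5.093245 < 0 → root in [0.836225, 1.694150]
step 3: m = 1.265188, f(m) = -3.108027 < 0 → root in [1.265188, 1.694150]
step 4: m = 1.479669, f(m) = -1.621205 < 0 → root in [1.479669, 1.694150]
Midpoint of [1.479669, 1.694150] = 1.586909

1.586909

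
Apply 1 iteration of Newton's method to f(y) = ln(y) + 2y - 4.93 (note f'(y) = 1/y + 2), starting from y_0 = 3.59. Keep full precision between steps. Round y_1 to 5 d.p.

y_0 = 3.590000: f = 3.528152, f' = 2.278552 → y_1 = 3.590000 - (3.528152)/(2.278552) = 2.041581

2.04158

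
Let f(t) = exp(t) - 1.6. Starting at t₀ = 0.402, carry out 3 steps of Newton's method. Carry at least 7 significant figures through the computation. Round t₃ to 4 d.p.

f'(t) = exp(t)
t_0 = 0.402000: f = -0.105189, f' = 1.494811 → t_1 = 0.402000 - (-0.105189)/(1.494811) = 0.472369
t_1 = 0.472369: f = 0.003789, f' = 1.603789 → t_2 = 0.472369 - (0.003789)/(1.603789) = 0.470006
t_2 = 0.470006: f = 0.000004, f' = 1.600004 → t_3 = 0.470006 - (0.000004)/(1.600004) = 0.470004

0.4700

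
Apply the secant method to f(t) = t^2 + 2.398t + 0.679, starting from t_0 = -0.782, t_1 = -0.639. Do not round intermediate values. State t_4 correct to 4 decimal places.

Secant update: t_(k+1) = t_k − f(t_k)·(t_k − t_(k-1))/(f(t_k) − f(t_(k-1))).
f(t_0) = -0.584712, f(t_1) = -0.445001
t_2 = -0.639000 - (-0.445001)·(-0.639000 - -0.782000)/(-0.445001 - (-0.584712)) = -0.183523; f(t_2) = 0.272592
t_3 = -0.183523 - (0.272592)·(-0.183523 - -0.639000)/(0.272592 - (-0.445001)) = -0.356545; f(t_3) = -0.048871
t_4 = -0.356545 - (-0.048871)·(-0.356545 - -0.183523)/(-0.048871 - (0.272592)) = -0.330241; f(t_4) = -0.003859

-0.3302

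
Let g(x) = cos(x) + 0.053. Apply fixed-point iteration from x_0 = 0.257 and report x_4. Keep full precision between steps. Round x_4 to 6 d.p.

0.681229

x_1 = g(0.257000) = 1.020157
x_2 = g(1.020157) = 0.576232
x_3 = g(0.576232) = 0.891522
x_4 = g(0.891522) = 0.681229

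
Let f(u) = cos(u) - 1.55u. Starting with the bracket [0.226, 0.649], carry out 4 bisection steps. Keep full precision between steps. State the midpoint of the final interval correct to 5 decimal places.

f(0.226000) = 0.624271, f(0.649000) = -0.209261 (opposite signs)
step 1: m = 0.437500, f(m) = 0.227689 > 0 → root in [0.437500, 0.649000]
step 2: m = 0.543250, f(m) = 0.013996 > 0 → root in [0.543250, 0.649000]
step 3: m = 0.596125, f(m) = -0.096476 < 0 → root in [0.543250, 0.596125]
step 4: m = 0.569688, f(m) = -0.040946 < 0 → root in [0.543250, 0.569688]
Midpoint of [0.543250, 0.569688] = 0.556469

0.55647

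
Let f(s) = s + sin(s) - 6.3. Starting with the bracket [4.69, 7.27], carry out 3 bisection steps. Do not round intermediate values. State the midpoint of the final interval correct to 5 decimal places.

f(4.690000) = -2.609749, f(7.270000) = 1.804274 (opposite signs)
step 1: m = 5.980000, f(m) = -0.618562 < 0 → root in [5.980000, 7.270000]
step 2: m = 6.625000, f(m) = 0.660197 > 0 → root in [5.980000, 6.625000]
step 3: m = 6.302500, f(m) = 0.021813 > 0 → root in [5.980000, 6.302500]
Midpoint of [5.980000, 6.302500] = 6.141250

6.14125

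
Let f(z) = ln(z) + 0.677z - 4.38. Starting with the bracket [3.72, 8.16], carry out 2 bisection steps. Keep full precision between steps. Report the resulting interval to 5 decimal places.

[3.72000, 4.83000]

f(3.720000) = -0.547836, f(8.160000) = 3.243564 (opposite signs)
step 1: m = 5.940000, f(m) = 1.423089 > 0 → root in [3.720000, 5.940000]
step 2: m = 4.830000, f(m) = 0.464756 > 0 → root in [3.720000, 4.830000]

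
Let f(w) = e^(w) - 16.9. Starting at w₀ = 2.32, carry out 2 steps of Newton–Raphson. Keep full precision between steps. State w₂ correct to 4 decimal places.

2.8385

f'(w) = e^(w)
w_0 = 2.320000: f = -6.724326, f' = 10.175674 → w_1 = 2.320000 - (-6.724326)/(10.175674) = 2.980824
w_1 = 2.980824: f = 2.804038, f' = 19.704038 → w_2 = 2.980824 - (2.804038)/(19.704038) = 2.838516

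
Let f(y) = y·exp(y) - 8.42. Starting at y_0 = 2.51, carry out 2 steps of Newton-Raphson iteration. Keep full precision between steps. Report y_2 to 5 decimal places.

1.70933

f'(y) = (y + 1)·exp(y)
y_0 = 2.510000: f = 22.465374, f' = 43.190305 → y_1 = 2.510000 - (22.465374)/(43.190305) = 1.989851
y_1 = 1.989851: f = 6.134663, f' = 21.869110 → y_2 = 1.989851 - (6.134663)/(21.869110) = 1.709334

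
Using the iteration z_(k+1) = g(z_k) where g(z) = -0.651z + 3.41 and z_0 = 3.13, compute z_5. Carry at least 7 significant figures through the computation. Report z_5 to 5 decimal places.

z_1 = g(3.130000) = 1.372370
z_2 = g(1.372370) = 2.516587
z_3 = g(2.516587) = 1.771702
z_4 = g(1.771702) = 2.256622
z_5 = g(2.256622) = 1.940939

1.94094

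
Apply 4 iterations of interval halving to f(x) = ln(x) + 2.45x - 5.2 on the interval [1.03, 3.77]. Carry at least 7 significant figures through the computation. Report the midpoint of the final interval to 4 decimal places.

1.8006

f(1.030000) = -2.646941, f(3.770000) = 5.363575 (opposite signs)
step 1: m = 2.400000, f(m) = 1.555469 > 0 → root in [1.030000, 2.400000]
step 2: m = 1.715000, f(m) = -0.458837 < 0 → root in [1.715000, 2.400000]
step 3: m = 2.057500, f(m) = 0.562367 > 0 → root in [1.715000, 2.057500]
step 4: m = 1.886250, f(m) = 0.055903 > 0 → root in [1.715000, 1.886250]
Midpoint of [1.715000, 1.886250] = 1.800625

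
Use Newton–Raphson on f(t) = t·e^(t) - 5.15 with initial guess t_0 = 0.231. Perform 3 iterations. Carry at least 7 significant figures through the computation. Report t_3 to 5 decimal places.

2.01092

Newton update: t ← t − f(t)/f'(t).
f'(t) = (t + 1)·e^(t)
t_0 = 0.231000: f = -4.858973, f' = 1.550887 → t_1 = 0.231000 - (-4.858973)/(1.550887) = 3.364029
t_1 = 3.364029: f = 92.088613, f' = 126.144019 → t_2 = 3.364029 - (92.088613)/(126.144019) = 2.634001
t_2 = 2.634001: f = 31.540030, f' = 50.619421 → t_3 = 2.634001 - (31.540030)/(50.619421) = 2.010919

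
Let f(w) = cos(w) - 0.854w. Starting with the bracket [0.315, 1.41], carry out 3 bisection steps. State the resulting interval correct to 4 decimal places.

f(0.315000) = 0.681786, f(1.410000) = -1.044036 (opposite signs)
step 1: m = 0.862500, f(m) = -0.086034 < 0 → root in [0.315000, 0.862500]
step 2: m = 0.588750, f(m) = 0.328843 > 0 → root in [0.588750, 0.862500]
step 3: m = 0.725625, f(m) = 0.128401 > 0 → root in [0.725625, 0.862500]

[0.7256, 0.8625]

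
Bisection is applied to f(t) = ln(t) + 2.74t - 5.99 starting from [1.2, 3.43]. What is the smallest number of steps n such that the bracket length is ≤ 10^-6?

Initial width b − a = 3.43 − 1.2 = 2.230000.
After n steps the width is (b−a)/2^n; need (b−a)/2^n ≤ 10^-6.
So n ≥ log₂(2.230000/10^-6) = log₂(2230000.0000) ≈ 21.0886.
Hence n = 22.

22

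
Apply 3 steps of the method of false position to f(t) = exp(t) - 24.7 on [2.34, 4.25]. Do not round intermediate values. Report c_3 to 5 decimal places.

3.12528

False-position update: c = (a·f(b) − b·f(a))/(f(b) − f(a)); replace the endpoint whose sign matches f(c).
f(2.340000) = -14.318763, f(4.250000) = 45.405412
step 1: c = 2.797919, f(c) = -8.289538 < 0 → new bracket [2.797919, 4.250000]
step 2: c = 3.022094, f(c) = -4.165748 < 0 → new bracket [3.022094, 4.250000]
step 3: c = 3.125282, f(c) = -1.933680 < 0 → new bracket [3.125282, 4.250000]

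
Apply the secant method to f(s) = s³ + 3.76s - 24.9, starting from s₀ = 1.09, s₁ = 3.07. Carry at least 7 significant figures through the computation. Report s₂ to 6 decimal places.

2.190866

f(s_0) = -19.506571, f(s_1) = 15.577643
s_2 = 3.070000 - (15.577643)·(3.070000 - 1.090000)/(15.577643 - (-19.506571)) = 2.190866; f(s_2) = -6.146424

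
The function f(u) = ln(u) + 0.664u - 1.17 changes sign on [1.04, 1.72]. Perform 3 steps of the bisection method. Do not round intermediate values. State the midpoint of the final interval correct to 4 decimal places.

1.3375

f(1.040000) = -0.440219, f(1.720000) = 0.514404 (opposite signs)
step 1: m = 1.380000, f(m) = 0.068403 > 0 → root in [1.040000, 1.380000]
step 2: m = 1.210000, f(m) = -0.175940 < 0 → root in [1.210000, 1.380000]
step 3: m = 1.295000, f(m) = -0.051609 < 0 → root in [1.295000, 1.380000]
Midpoint of [1.295000, 1.380000] = 1.337500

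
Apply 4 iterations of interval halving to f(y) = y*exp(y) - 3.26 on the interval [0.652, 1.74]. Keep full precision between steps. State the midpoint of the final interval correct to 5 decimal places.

1.09400

f(0.652000) = -2.008567, f(1.740000) = 6.653378 (opposite signs)
step 1: m = 1.196000, f(m) = 0.695008 > 0 → root in [0.652000, 1.196000]
step 2: m = 0.924000, f(m) = -0.932123 < 0 → root in [0.924000, 1.196000]
step 3: m = 1.060000, f(m) = -0.200447 < 0 → root in [1.060000, 1.196000]
step 4: m = 1.128000, f(m) = 0.224924 > 0 → root in [1.060000, 1.128000]
Midpoint of [1.060000, 1.128000] = 1.094000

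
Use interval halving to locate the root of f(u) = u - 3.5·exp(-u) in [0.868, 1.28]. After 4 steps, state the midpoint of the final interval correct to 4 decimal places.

f(0.868000) = -0.601266, f(1.280000) = 0.306869 (opposite signs)
step 1: m = 1.074000, f(m) = -0.121737 < 0 → root in [1.074000, 1.280000]
step 2: m = 1.177000, f(m) = 0.098293 > 0 → root in [1.074000, 1.177000]
step 3: m = 1.125500, f(m) = -0.010216 < 0 → root in [1.125500, 1.177000]
step 4: m = 1.151250, f(m) = 0.044406 > 0 → root in [1.125500, 1.151250]
Midpoint of [1.125500, 1.151250] = 1.138375

1.1384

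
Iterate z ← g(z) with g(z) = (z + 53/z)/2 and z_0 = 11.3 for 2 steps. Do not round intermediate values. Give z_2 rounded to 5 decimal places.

7.31208

z_1 = g(11.300000) = 7.995133
z_2 = g(7.995133) = 7.312083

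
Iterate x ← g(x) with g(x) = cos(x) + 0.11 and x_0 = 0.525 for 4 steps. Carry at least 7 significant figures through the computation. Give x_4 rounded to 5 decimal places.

0.73687

x_1 = g(0.525000) = 0.975324
x_2 = g(0.975324) = 0.670900
x_3 = g(0.670900) = 0.893263
x_4 = g(0.893263) = 0.736873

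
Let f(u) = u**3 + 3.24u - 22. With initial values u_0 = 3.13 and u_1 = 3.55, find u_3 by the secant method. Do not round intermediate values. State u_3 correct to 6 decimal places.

f(u_0) = 18.805497, f(u_1) = 34.240875
u_2 = 3.550000 - (34.240875)·(3.550000 - 3.130000)/(34.240875 - (18.805497)) = 2.618298; f(u_2) = 4.432994
u_3 = 2.618298 - (4.432994)·(2.618298 - 3.550000)/(4.432994 - (34.240875)) = 2.479737; f(u_3) = 1.282481

2.479737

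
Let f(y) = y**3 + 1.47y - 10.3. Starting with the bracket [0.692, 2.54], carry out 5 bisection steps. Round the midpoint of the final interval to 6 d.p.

f(0.692000) = -8.951386, f(2.540000) = 9.820864 (opposite signs)
step 1: m = 1.616000, f(m) = -3.704367 < 0 → root in [1.616000, 2.540000]
step 2: m = 2.078000, f(m) = 1.727639 > 0 → root in [1.616000, 2.078000]
step 3: m = 1.847000, f(m) = -1.284038 < 0 → root in [1.847000, 2.078000]
step 4: m = 1.962500, f(m) = 0.143260 > 0 → root in [1.847000, 1.962500]
step 5: m = 1.904750, f(m) = -0.589446 < 0 → root in [1.904750, 1.962500]
Midpoint of [1.904750, 1.962500] = 1.933625

1.933625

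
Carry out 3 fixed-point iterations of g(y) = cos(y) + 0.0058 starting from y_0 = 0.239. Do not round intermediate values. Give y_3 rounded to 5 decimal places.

y_1 = g(0.239000) = 0.977375
y_2 = g(0.977375) = 0.565001
y_3 = g(0.565001) = 0.850388

0.85039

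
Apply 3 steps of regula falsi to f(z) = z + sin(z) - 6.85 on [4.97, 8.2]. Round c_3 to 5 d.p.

6.56875

f(4.970000) = -2.847001, f(8.200000) = 2.290731
step 1: c = 6.759859, f(c) = 0.368685 > 0 → new bracket [4.970000, 6.759859]
step 2: c = 6.554648, f(c) = -0.027211 < 0 → new bracket [6.554648, 6.759859]
step 3: c = 6.568753, f(c) = 0.000455 > 0 → new bracket [6.554648, 6.568753]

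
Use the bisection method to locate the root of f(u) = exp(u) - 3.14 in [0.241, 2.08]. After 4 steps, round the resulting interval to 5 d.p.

f(0.241000) = -1.867479, f(2.080000) = 4.864469 (opposite signs)
step 1: m = 1.160500, f(m) = 0.051529 > 0 → root in [0.241000, 1.160500]
step 2: m = 0.700750, f(m) = -1.124736 < 0 → root in [0.700750, 1.160500]
step 3: m = 0.930625, f(m) = -0.603906 < 0 → root in [0.930625, 1.160500]
step 4: m = 1.045562, f(m) = -0.295002 < 0 → root in [1.045562, 1.160500]

[1.04556, 1.16050]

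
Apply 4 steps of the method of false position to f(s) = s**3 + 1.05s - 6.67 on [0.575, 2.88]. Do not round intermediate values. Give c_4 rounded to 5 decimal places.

f(0.575000) = -5.876141, f(2.880000) = 20.241872
step 1: c = 1.093589, f(c) = -4.213870 < 0 → new bracket [1.093589, 2.880000]
step 2: c = 1.401398, f(c) = -2.446304 < 0 → new bracket [1.401398, 2.880000]
step 3: c = 1.560825, f(c) = -1.228691 < 0 → new bracket [1.560825, 2.880000]
step 4: c = 1.636317, f(c) = -0.570572 < 0 → new bracket [1.636317, 2.880000]

1.63632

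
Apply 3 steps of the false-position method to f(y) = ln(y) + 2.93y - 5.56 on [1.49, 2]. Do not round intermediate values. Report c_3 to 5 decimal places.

f(1.490000) = -0.795524, f(2.000000) = 0.993147
step 1: c = 1.716826, f(c) = 0.010778 > 0 → new bracket [1.490000, 1.716826]
step 2: c = 1.713794, f(c) = 0.000127 > 0 → new bracket [1.490000, 1.713794]
step 3: c = 1.713759, f(c) = 0.000001 > 0 → new bracket [1.490000, 1.713759]

1.71376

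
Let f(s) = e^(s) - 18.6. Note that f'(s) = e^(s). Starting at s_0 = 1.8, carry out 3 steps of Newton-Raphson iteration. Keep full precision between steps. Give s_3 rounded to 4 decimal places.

2.9742

s_0 = 1.800000: f = -12.550353, f' = 6.049647 → s_1 = 1.800000 - (-12.550353)/(6.049647) = 3.874559
s_1 = 3.874559: f = 29.561470, f' = 48.161470 → s_2 = 3.874559 - (29.561470)/(48.161470) = 3.260760
s_2 = 3.260760: f = 7.469346, f' = 26.069346 → s_3 = 3.260760 - (7.469346)/(26.069346) = 2.974242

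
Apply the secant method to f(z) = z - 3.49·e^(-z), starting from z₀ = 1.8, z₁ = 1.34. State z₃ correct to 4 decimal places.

Secant update: z_(k+1) = z_k − f(z_k)·(z_k − z_(k-1))/(f(z_k) − f(z_(k-1))).
f(z_0) = 1.223107, f(z_1) = 0.426159
z_2 = 1.340000 - (0.426159)·(1.340000 - 1.800000)/(0.426159 - (1.223107)) = 1.094020; f(z_2) = -0.074667
z_3 = 1.094020 - (-0.074667)·(1.094020 - 1.340000)/(-0.074667 - (0.426159)) = 1.130693; f(z_3) = 0.004088

1.1307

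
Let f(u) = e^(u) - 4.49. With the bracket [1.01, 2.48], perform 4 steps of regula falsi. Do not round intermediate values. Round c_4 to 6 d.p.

False-position update: c = (a·f(b) − b·f(a))/(f(b) − f(a)); replace the endpoint whose sign matches f(c).
f(1.010000) = -1.744399, f(2.480000) = 7.451264
step 1: c = 1.288856, f(c) = -0.861367 < 0 → new bracket [1.288856, 2.480000]
step 2: c = 1.412284, f(c) = -0.384678 < 0 → new bracket [1.412284, 2.480000]
step 3: c = 1.464700, f(c) = -0.163755 < 0 → new bracket [1.464700, 2.480000]
step 4: c = 1.486533, f(c) = -0.068261 < 0 → new bracket [1.486533, 2.480000]

1.486533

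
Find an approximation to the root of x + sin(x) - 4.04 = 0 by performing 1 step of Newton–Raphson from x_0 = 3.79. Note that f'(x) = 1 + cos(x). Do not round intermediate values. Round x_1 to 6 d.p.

x_0 = 3.790000: f = -0.853918, f' = 0.202953 → x_1 = 3.790000 - (-0.853918)/(0.202953) = 7.997458

7.997458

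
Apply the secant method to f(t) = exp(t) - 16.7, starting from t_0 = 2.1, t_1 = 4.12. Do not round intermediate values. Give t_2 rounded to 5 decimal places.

Secant update: t_(k+1) = t_k − f(t_k)·(t_k − t_(k-1))/(f(t_k) − f(t_(k-1))).
f(t_0) = -8.533830, f(t_1) = 44.859242
t_2 = 4.120000 - (44.859242)·(4.120000 - 2.100000)/(44.859242 - (-8.533830)) = 2.422857; f(t_2) = -5.421963

2.42286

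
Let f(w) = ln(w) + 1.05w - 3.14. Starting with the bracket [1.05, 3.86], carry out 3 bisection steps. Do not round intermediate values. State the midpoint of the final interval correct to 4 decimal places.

2.2794

f(1.050000) = -1.988710, f(3.860000) = 2.263667 (opposite signs)
step 1: m = 2.455000, f(m) = 0.335877 > 0 → root in [1.050000, 2.455000]
step 2: m = 1.752500, f(m) = -0.738832 < 0 → root in [1.752500, 2.455000]
step 3: m = 2.103750, f(m) = -0.187341 < 0 → root in [2.103750, 2.455000]
Midpoint of [2.103750, 2.455000] = 2.279375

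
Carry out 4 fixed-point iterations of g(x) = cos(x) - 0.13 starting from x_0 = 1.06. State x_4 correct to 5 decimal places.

0.71610

x_1 = g(1.060000) = 0.358872
x_2 = g(0.358872) = 0.806294
x_3 = g(0.806294) = 0.562178
x_4 = g(0.562178) = 0.716096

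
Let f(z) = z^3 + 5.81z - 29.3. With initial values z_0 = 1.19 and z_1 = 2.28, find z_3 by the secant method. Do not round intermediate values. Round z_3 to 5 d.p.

2.45967

f(z_0) = -20.700941, f(z_1) = -4.200848
z_2 = 2.280000 - (-4.200848)·(2.280000 - 1.190000)/(-4.200848 - (-20.700941)) = 2.557509; f(z_2) = 2.287416
z_3 = 2.557509 - (2.287416)·(2.557509 - 2.280000)/(2.287416 - (-4.200848)) = 2.459674; f(z_3) = -0.128273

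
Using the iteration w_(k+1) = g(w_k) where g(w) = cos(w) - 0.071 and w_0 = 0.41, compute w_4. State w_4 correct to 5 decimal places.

0.65460

w_1 = g(0.410000) = 0.846121
w_2 = g(0.846121) = 0.591893
w_3 = g(0.591893) = 0.758886
w_4 = g(0.758886) = 0.654603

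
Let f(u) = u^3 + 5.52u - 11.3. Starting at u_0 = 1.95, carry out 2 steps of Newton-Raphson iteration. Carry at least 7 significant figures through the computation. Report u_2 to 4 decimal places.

f'(u) = 3u^2 + 5.52
u_0 = 1.950000: f = 6.878875, f' = 16.927500 → u_1 = 1.950000 - (6.878875)/(16.927500) = 1.543627
u_1 = 1.543627: f = 0.898954, f' = 12.668355 → u_2 = 1.543627 - (0.898954)/(12.668355) = 1.472667

1.4727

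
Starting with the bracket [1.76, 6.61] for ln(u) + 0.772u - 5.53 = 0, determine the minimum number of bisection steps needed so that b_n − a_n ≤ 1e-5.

Initial width b − a = 6.61 − 1.76 = 4.850000.
After n steps the width is (b−a)/2^n; need (b−a)/2^n ≤ 1e-5.
So n ≥ log₂(4.850000/1e-5) = log₂(485000.0000) ≈ 18.8876.
Hence n = 19.

19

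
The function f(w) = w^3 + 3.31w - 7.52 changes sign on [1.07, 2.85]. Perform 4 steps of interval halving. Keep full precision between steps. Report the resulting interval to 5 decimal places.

[1.40375, 1.51500]

f(1.070000) = -2.753257, f(2.850000) = 25.062625 (opposite signs)
step 1: m = 1.960000, f(m) = 6.497136 > 0 → root in [1.070000, 1.960000]
step 2: m = 1.515000, f(m) = 0.971916 > 0 → root in [1.070000, 1.515000]
step 3: m = 1.292500, f(m) = -1.082631 < 0 → root in [1.292500, 1.515000]
step 4: m = 1.403750, f(m) = -0.107478 < 0 → root in [1.403750, 1.515000]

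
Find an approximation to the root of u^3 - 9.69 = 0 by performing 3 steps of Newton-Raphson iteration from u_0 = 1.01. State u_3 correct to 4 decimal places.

f'(u) = 3u^2
u_0 = 1.010000: f = -8.659699, f' = 3.060300 → u_1 = 1.010000 - (-8.659699)/(3.060300) = 3.839690
u_1 = 3.839690: f = 46.919373, f' = 44.229648 → u_2 = 3.839690 - (46.919373)/(44.229648) = 2.778877
u_2 = 2.778877: f = 11.768922, f' = 23.166470 → u_3 = 2.778877 - (11.768922)/(23.166470) = 2.270862

2.2709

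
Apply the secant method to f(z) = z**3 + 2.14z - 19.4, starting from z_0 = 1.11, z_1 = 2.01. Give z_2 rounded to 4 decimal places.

2.7336

f(z_0) = -15.656969, f(z_1) = -6.977999
z_2 = 2.010000 - (-6.977999)·(2.010000 - 1.110000)/(-6.977999 - (-15.656969)) = 2.733611; f(z_2) = 6.877191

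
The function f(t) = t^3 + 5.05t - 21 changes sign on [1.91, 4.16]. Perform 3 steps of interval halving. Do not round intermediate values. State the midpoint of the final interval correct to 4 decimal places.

2.0506

f(1.910000) = -4.386629, f(4.160000) = 71.999296 (opposite signs)
step 1: m = 3.035000, f(m) = 22.282818 > 0 → root in [1.910000, 3.035000]
step 2: m = 2.472500, f(m) = 6.601151 > 0 → root in [1.910000, 2.472500]
step 3: m = 2.191250, f(m) = 0.587267 > 0 → root in [1.910000, 2.191250]
Midpoint of [1.910000, 2.191250] = 2.050625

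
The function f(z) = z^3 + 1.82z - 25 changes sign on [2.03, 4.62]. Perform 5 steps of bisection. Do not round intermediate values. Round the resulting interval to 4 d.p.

f(2.030000) = -12.939973, f(4.620000) = 82.019528 (opposite signs)
step 1: m = 3.325000, f(m) = 17.811453 > 0 → root in [2.030000, 3.325000]
step 2: m = 2.677500, f(m) = -0.931936 < 0 → root in [2.677500, 3.325000]
step 3: m = 3.001250, f(m) = 7.496039 > 0 → root in [2.677500, 3.001250]
step 4: m = 2.839375, f(m) = 3.058847 > 0 → root in [2.677500, 2.839375]
step 5: m = 2.758438, f(m) = 1.009245 > 0 → root in [2.677500, 2.758438]

[2.6775, 2.7584]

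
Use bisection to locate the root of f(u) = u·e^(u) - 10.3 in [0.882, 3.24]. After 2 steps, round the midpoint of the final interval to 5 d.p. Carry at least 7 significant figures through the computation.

1.76625

f(0.882000) = -8.169329, f(3.240000) = 72.429258 (opposite signs)
step 1: m = 2.061000, f(m) = 5.886722 > 0 → root in [0.882000, 2.061000]
step 2: m = 1.471500, f(m) = -3.890493 < 0 → root in [1.471500, 2.061000]
Midpoint of [1.471500, 2.061000] = 1.766250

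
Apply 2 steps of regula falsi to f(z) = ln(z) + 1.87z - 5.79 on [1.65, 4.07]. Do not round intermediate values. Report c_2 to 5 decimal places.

2.58956

f(1.650000) = -2.203725, f(4.070000) = 3.224543
step 1: c = 2.632452, f(c) = 0.100602 > 0 → new bracket [1.650000, 2.632452]
step 2: c = 2.589561, f(c) = 0.003967 > 0 → new bracket [1.650000, 2.589561]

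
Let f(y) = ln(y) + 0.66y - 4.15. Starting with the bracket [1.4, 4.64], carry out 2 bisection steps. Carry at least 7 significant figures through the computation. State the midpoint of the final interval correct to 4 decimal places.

f(1.400000) = -2.889528, f(4.640000) = 0.447114 (opposite signs)
step 1: m = 3.020000, f(m) = -1.051543 < 0 → root in [3.020000, 4.640000]
step 2: m = 3.830000, f(m) = -0.279335 < 0 → root in [3.830000, 4.640000]
Midpoint of [3.830000, 4.640000] = 4.235000

4.2350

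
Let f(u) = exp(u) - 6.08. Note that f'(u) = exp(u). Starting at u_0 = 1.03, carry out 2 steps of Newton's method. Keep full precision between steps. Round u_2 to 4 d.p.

Newton update: u ← u − f(u)/f'(u).
u_0 = 1.030000: f = -3.278934, f' = 2.801066 → u_1 = 1.030000 - (-3.278934)/(2.801066) = 2.200602
u_1 = 2.200602: f = 2.950451, f' = 9.030451 → u_2 = 2.200602 - (2.950451)/(9.030451) = 1.873880

1.8739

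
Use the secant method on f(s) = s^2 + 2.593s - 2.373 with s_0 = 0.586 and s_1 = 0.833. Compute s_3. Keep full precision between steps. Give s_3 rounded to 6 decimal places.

Secant update: s_(k+1) = s_k − f(s_k)·(s_k − s_(k-1))/(f(s_k) − f(s_(k-1))).
f(s_0) = -0.510106, f(s_1) = 0.480858
s_2 = 0.833000 - (0.480858)·(0.833000 - 0.586000)/(0.480858 - (-0.510106)) = 0.713145; f(s_2) = -0.015239
s_3 = 0.713145 - (-0.015239)·(0.713145 - 0.833000)/(-0.015239 - (0.480858)) = 0.716827; f(s_3) = -0.000428

0.716827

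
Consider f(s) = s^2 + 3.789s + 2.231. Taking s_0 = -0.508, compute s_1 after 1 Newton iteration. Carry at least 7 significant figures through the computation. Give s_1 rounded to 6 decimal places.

-0.711481

Newton update: s ← s − f(s)/f'(s).
f'(s) = 2s + 3.789
s_0 = -0.508000: f = 0.564252, f' = 2.773000 → s_1 = -0.508000 - (0.564252)/(2.773000) = -0.711481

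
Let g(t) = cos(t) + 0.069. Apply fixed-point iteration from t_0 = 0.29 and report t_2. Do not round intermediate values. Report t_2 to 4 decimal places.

t_1 = g(0.290000) = 1.027244
t_2 = g(1.027244) = 0.586180

0.5862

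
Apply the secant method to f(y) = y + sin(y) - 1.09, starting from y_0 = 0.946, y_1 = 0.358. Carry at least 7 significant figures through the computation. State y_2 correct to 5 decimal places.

f(y_0) = 0.667082, f(y_1) = -0.381598
y_2 = 0.358000 - (-0.381598)·(0.358000 - 0.946000)/(-0.381598 - (0.667082)) = 0.571964; f(y_2) = 0.023248

0.57196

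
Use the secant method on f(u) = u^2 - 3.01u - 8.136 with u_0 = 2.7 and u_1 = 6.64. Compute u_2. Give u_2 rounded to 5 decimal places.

f(u_0) = -8.973000, f(u_1) = 15.967200
u_2 = 6.640000 - (15.967200)·(6.640000 - 2.700000)/(15.967200 - (-8.973000)) = 4.117536; f(u_2) = -3.575683

4.11754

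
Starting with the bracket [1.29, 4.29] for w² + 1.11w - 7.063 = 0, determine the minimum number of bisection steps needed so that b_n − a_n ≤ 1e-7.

25

Initial width b − a = 4.29 − 1.29 = 3.000000.
After n steps the width is (b−a)/2^n; need (b−a)/2^n ≤ 1e-7.
So n ≥ log₂(3.000000/1e-7) = log₂(30000000.0000) ≈ 24.8385.
Hence n = 25.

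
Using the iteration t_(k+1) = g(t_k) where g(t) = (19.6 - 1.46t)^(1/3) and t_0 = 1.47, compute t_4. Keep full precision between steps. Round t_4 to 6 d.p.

t_1 = g(1.470000) = 2.593960
t_2 = g(2.593960) = 2.509977
t_3 = g(2.509977) = 2.516448
t_4 = g(2.516448) = 2.515951

2.515951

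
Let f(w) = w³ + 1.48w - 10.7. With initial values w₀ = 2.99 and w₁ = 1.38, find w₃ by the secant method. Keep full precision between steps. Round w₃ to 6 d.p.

f(w_0) = 20.456099, f(w_1) = -6.029528
w_2 = 1.380000 - (-6.029528)·(1.380000 - 2.990000)/(-6.029528 - (20.456099)) = 1.746521; f(w_2) = -2.787673
w_3 = 1.746521 - (-2.787673)·(1.746521 - 1.380000)/(-2.787673 - (-6.029528)) = 2.061693; f(w_3) = 1.114689

2.061693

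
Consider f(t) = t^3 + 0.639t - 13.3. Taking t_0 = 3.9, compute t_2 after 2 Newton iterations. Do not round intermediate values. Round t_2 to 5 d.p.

f'(t) = 3t^2 + 0.639
t_0 = 3.900000: f = 48.511100, f' = 46.269000 → t_1 = 3.900000 - (48.511100)/(46.269000) = 2.851542
t_1 = 2.851542: f = 11.708857, f' = 25.032877 → t_2 = 2.851542 - (11.708857)/(25.032877) = 2.383803

2.38380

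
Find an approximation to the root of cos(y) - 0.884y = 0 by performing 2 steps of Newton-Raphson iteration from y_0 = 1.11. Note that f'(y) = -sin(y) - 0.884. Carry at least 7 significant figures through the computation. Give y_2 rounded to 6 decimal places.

0.793487

y_0 = 1.110000: f = -0.536578, f' = -1.779699 → y_1 = 1.110000 - (-0.536578)/(-1.779699) = 0.808500
y_1 = 0.808500: f = -0.024131, f' = -1.607252 → y_2 = 0.808500 - (-0.024131)/(-1.607252) = 0.793487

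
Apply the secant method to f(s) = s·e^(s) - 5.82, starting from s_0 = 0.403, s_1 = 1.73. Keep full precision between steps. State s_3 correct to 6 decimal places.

1.359250

Secant update: s_(k+1) = s_k − f(s_k)·(s_k − s_(k-1))/(f(s_k) − f(s_(k-1))).
f(s_0) = -5.216988, f(s_1) = 3.938331
s_2 = 1.730000 - (3.938331)·(1.730000 - 0.403000)/(3.938331 - (-5.216988)) = 1.159166; f(s_2) = -2.125419
s_3 = 1.159166 - (-2.125419)·(1.159166 - 1.730000)/(-2.125419 - (3.938331)) = 1.359250; f(s_3) = -0.528065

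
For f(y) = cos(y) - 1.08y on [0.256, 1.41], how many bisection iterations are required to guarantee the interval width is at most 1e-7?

Initial width b − a = 1.41 − 0.256 = 1.154000.
After n steps the width is (b−a)/2^n; need (b−a)/2^n ≤ 1e-7.
So n ≥ log₂(1.154000/1e-7) = log₂(11540000.0000) ≈ 23.4601.
Hence n = 24.

24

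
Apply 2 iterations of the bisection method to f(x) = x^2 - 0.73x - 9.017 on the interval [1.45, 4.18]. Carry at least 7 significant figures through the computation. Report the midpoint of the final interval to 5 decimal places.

f(1.450000) = -7.973000, f(4.180000) = 5.404000 (opposite signs)
step 1: m = 2.815000, f(m) = -3.147725 < 0 → root in [2.815000, 4.180000]
step 2: m = 3.497500, f(m) = 0.662331 > 0 → root in [2.815000, 3.497500]
Midpoint of [2.815000, 3.497500] = 3.156250

3.15625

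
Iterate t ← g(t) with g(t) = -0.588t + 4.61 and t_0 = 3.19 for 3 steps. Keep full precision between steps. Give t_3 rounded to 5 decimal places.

2.84468

t_1 = g(3.190000) = 2.734280
t_2 = g(2.734280) = 3.002243
t_3 = g(3.002243) = 2.844681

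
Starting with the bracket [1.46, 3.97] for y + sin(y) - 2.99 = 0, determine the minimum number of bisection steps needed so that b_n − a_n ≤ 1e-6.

Initial width b − a = 3.97 − 1.46 = 2.510000.
After n steps the width is (b−a)/2^n; need (b−a)/2^n ≤ 1e-6.
So n ≥ log₂(2.510000/1e-6) = log₂(2510000.0000) ≈ 21.2593.
Hence n = 22.

22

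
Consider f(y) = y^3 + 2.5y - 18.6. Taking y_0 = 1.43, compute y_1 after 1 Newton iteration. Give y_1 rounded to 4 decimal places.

2.8314

Newton update: y ← y − f(y)/f'(y).
f'(y) = 3y^2 + 2.5
y_0 = 1.430000: f = -12.100793, f' = 8.634700 → y_1 = 1.430000 - (-12.100793)/(8.634700) = 2.831414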